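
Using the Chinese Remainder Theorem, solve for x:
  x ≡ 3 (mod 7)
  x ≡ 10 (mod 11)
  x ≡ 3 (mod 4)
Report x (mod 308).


Moduli 7, 11, 4 are pairwise coprime; by CRT there is a unique solution modulo M = 7 · 11 · 4 = 308.
Solve pairwise, accumulating the modulus:
  Start with x ≡ 3 (mod 7).
  Combine with x ≡ 10 (mod 11): since gcd(7, 11) = 1, we get a unique residue mod 77.
    Write x = 3 + 7·t and substitute into x ≡ 10 (mod 11): 7·t ≡ 10 − 3 = 7 (mod 11).
    The inverse of 7 mod 11 is 8 (since 7·8 = 56 = 5·11 + 1), so t ≡ 8·7 = 56 ≡ 1 (mod 11).
    Then x = 3 + 7·1 = 10, valid modulo lcm(7, 11) = 77: x ≡ 10 (mod 77).
  Combine with x ≡ 3 (mod 4): since gcd(77, 4) = 1, we get a unique residue mod 308.
    Write x = 10 + 77·t and substitute into x ≡ 3 (mod 4): 77·t ≡ 3 − 10 = -7 (mod 4).
    Reduce coefficients mod 4: 1·t ≡ 1 (mod 4).
    So t ≡ 1 (mod 4).
    Then x = 10 + 77·1 = 87, valid modulo lcm(77, 4) = 308: x ≡ 87 (mod 308).
Verify: 87 mod 7 = 3 ✓, 87 mod 11 = 10 ✓, 87 mod 4 = 3 ✓.

x ≡ 87 (mod 308).


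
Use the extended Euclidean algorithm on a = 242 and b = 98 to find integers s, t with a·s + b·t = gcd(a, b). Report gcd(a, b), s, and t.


Euclidean algorithm on (242, 98) — divide until remainder is 0:
  242 = 2 · 98 + 46
  98 = 2 · 46 + 6
  46 = 7 · 6 + 4
  6 = 1 · 4 + 2
  4 = 2 · 2 + 0
gcd(242, 98) = 2.
Track Bezout coefficients alongside the remainders: start with r₀ = 242 = a·1 + b·0 (s = 1, t = 0) and r₁ = 98 = a·0 + b·1 (s = 0, t = 1); each new remainder r_{k+1} = r_{k-1} − q_k·r_k inherits s_{k+1} = s_{k-1} − q_k·s_k, t_{k+1} = t_{k-1} − q_k·t_k, so r_k = a·s_k + b·t_k at every step:
  q = 2: r = 46, s = 1 − 2·0 = 1, t = 0 − 2·1 = -2  (check: 242·1 + 98·(-2) = 46)
  q = 2: r = 6, s = 0 − 2·1 = -2, t = 1 − 2·(-2) = 5  (check: 242·(-2) + 98·5 = 6)
  q = 7: r = 4, s = 1 − 7·(-2) = 15, t = -2 − 7·5 = -37  (check: 242·15 + 98·(-37) = 4)
  q = 1: r = 2, s = -2 − 1·15 = -17, t = 5 − 1·(-37) = 42  (check: 242·(-17) + 98·42 = 2)
The row with r = 2 (the gcd) gives the Bezout coefficients s = -17, t = 42.
Result: 242 · (-17) + 98 · (42) = 2.

gcd(242, 98) = 2; s = -17, t = 42 (check: 242·(-17) + 98·42 = 2).


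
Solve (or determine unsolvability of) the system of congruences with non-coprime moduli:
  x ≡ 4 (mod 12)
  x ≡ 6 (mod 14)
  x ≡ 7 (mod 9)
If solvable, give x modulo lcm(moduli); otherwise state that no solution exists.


Moduli 12, 14, 9 are not pairwise coprime, so CRT works modulo lcm(m_i) when all pairwise compatibility conditions hold.
Pairwise compatibility: gcd(m_i, m_j) must divide a_i - a_j for every pair.
Merge one congruence at a time:
  Start: x ≡ 4 (mod 12).
  Combine with x ≡ 6 (mod 14): gcd(12, 14) = 2; 6 - 4 = 2, which IS divisible by 2, so compatible.
    Write x = 4 + 12·t and substitute into x ≡ 6 (mod 14): 12·t ≡ 6 − 4 = 2 (mod 14).
    Divide the congruence (and modulus) by g = 2: 6·t ≡ 1 (mod 7).
    The inverse of 6 mod 7 is 6 (since 6·6 = 36 = 5·7 + 1), so t ≡ 6·1 = 6 ≡ 6 (mod 7).
    Then x = 4 + 12·6 = 76, valid modulo lcm(12, 14) = 84: x ≡ 76 (mod 84).
  Combine with x ≡ 7 (mod 9): gcd(84, 9) = 3; 7 - 76 = -69, which IS divisible by 3, so compatible.
    Write x = 76 + 84·t and substitute into x ≡ 7 (mod 9): 84·t ≡ 7 − 76 = -69 (mod 9).
    Divide the congruence (and modulus) by g = 3: 28·t ≡ -23 (mod 3).
    Reduce coefficients mod 3: 1·t ≡ 1 (mod 3).
    So t ≡ 1 (mod 3).
    Then x = 76 + 84·1 = 160, valid modulo lcm(84, 9) = 252: x ≡ 160 (mod 252).
Verify: 160 mod 12 = 4, 160 mod 14 = 6, 160 mod 9 = 7.

x ≡ 160 (mod 252).


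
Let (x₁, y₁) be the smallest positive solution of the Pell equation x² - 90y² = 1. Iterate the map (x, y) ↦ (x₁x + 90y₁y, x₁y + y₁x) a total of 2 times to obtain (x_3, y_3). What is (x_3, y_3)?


Step 1: Find the fundamental solution (x₁, y₁) of x² - 90y² = 1.
  Expand √90 as a continued fraction. a₀ = ⌊√90⌋ = 9; iterate m_{k+1} = d_k·a_k − m_k, d_{k+1} = (90 − m_{k+1}²)/d_k, a_{k+1} = ⌊(a₀ + m_{k+1})/d_{k+1}⌋ (starting m₀ = 0, d₀ = 1), with convergents p_k = a_k·p_{k-1} + p_{k-2}, q_k = a_k·q_{k-1} + q_{k-2} (p₋₁ = 1, q₋₁ = 0):
  k = 0: a₀ = 9; p₀/q₀ = 9/1; p₀² − 90·q₀² = 81 − 90 = -9.
  k = 1: m = 9, d = 9, a = ⌊(9 + 9)/9⌋ = 2; p/q = (2·9 + 1)/(2·1 + 0) = 19/2; p² − 90·q² = 361 − 360 = 1.
  The first convergent with p² − 90·q² = 1 gives the fundamental solution (x₁, y₁) = (19, 2).
Step 2: Apply the recurrence (x_{n+1}, y_{n+1}) = (x₁x_n + 90y₁y_n, x₁y_n + y₁x_n) repeatedly.
  From (x_1, y_1) = (19, 2): x_2 = 19·19 + 90·2·2 = 721; y_2 = 19·2 + 2·19 = 76.
  From (x_2, y_2) = (721, 76): x_3 = 19·721 + 90·2·76 = 27379; y_3 = 19·76 + 2·721 = 2886.
Step 3: Verify x_3² - 90·y_3² = 749609641 - 749609640 = 1 (should be 1). ✓

(x_1, y_1) = (19, 2); (x_3, y_3) = (27379, 2886).


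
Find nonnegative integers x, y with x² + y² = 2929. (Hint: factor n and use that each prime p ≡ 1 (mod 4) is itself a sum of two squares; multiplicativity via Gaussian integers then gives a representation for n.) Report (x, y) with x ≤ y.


Step 1: Factor n = 2929 = 29 · 101.
Step 2: Check the mod-4 condition on each prime factor: 29 ≡ 1 (mod 4), exponent 1; 101 ≡ 1 (mod 4), exponent 1.
All primes ≡ 3 (mod 4) appear to even exponent (or don't appear), so by the two-squares theorem n IS expressible as a sum of two squares.
Step 3: Build a representation. Here n = 29 · 101 is a product of primes ≡ 1 (mod 4). Each prime p ≡ 1 (mod 4) is itself a sum of two squares; find a² by testing p − a² for a perfect square:
  29: 29 − 1² = 28, 29 − 2² = 25 = 5² ⇒ 29 = 2² + 5².
  101: 101 − 1² = 100 = 10² ⇒ 101 = 1² + 10².
  Combine using the Brahmagupta–Fibonacci identity (a² + b²)(c² + d²) = (ac − bd)² + (ad + bc)² = (ac + bd)² + (ad − bc)²:
  29 · 101 = 2929: from (2² + 5²)(1² + 10²), take (2·1 − 5·10, 2·10 + 5·1) = (2 − 50, 20 + 5) = (-48, 25); dropping signs (only squares matter) gives (48, 25); check 48² + 25² = 2304 + 625 = 2929 ✓.
Step 4: Order so x ≤ y and verify: 25² + 48² = 625 + 2304 = 2929 = n. ✓

n = 2929 = 25² + 48² (one valid representation with x ≤ y).


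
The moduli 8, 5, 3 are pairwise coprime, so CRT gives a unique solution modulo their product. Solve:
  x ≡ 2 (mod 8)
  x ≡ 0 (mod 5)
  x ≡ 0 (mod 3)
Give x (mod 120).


Moduli 8, 5, 3 are pairwise coprime; by CRT there is a unique solution modulo M = 8 · 5 · 3 = 120.
Solve pairwise, accumulating the modulus:
  Start with x ≡ 2 (mod 8).
  Combine with x ≡ 0 (mod 5): since gcd(8, 5) = 1, we get a unique residue mod 40.
    Write x = 2 + 8·t and substitute into x ≡ 0 (mod 5): 8·t ≡ 0 − 2 = -2 (mod 5).
    Reduce coefficients mod 5: 3·t ≡ 3 (mod 5).
    The inverse of 3 mod 5 is 2 (since 3·2 = 6 = 1·5 + 1), so t ≡ 2·3 = 6 ≡ 1 (mod 5).
    Then x = 2 + 8·1 = 10, valid modulo lcm(8, 5) = 40: x ≡ 10 (mod 40).
  Combine with x ≡ 0 (mod 3): since gcd(40, 3) = 1, we get a unique residue mod 120.
    Write x = 10 + 40·t and substitute into x ≡ 0 (mod 3): 40·t ≡ 0 − 10 = -10 (mod 3).
    Reduce coefficients mod 3: 1·t ≡ 2 (mod 3).
    So t ≡ 2 (mod 3).
    Then x = 10 + 40·2 = 90, valid modulo lcm(40, 3) = 120: x ≡ 90 (mod 120).
Verify: 90 mod 8 = 2 ✓, 90 mod 5 = 0 ✓, 90 mod 3 = 0 ✓.

x ≡ 90 (mod 120).


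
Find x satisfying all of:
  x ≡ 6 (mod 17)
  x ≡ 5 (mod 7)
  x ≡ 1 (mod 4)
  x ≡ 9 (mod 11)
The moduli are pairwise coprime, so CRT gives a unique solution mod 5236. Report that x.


Product of moduli M = 17 · 7 · 4 · 11 = 5236.
Merge one congruence at a time:
  Start: x ≡ 6 (mod 17).
  Combine with x ≡ 5 (mod 7); new modulus lcm = 119.
    Write x = 6 + 17·t and substitute into x ≡ 5 (mod 7): 17·t ≡ 5 − 6 = -1 (mod 7).
    Reduce coefficients mod 7: 3·t ≡ 6 (mod 7).
    The inverse of 3 mod 7 is 5 (since 3·5 = 15 = 2·7 + 1), so t ≡ 5·6 = 30 ≡ 2 (mod 7).
    Then x = 6 + 17·2 = 40, valid modulo lcm(17, 7) = 119: x ≡ 40 (mod 119).
  Combine with x ≡ 1 (mod 4); new modulus lcm = 476.
    Write x = 40 + 119·t and substitute into x ≡ 1 (mod 4): 119·t ≡ 1 − 40 = -39 (mod 4).
    Reduce coefficients mod 4: 3·t ≡ 1 (mod 4).
    The inverse of 3 mod 4 is 3 (since 3·3 = 9 = 2·4 + 1), so t ≡ 3·1 = 3 ≡ 3 (mod 4).
    Then x = 40 + 119·3 = 397, valid modulo lcm(119, 4) = 476: x ≡ 397 (mod 476).
  Combine with x ≡ 9 (mod 11); new modulus lcm = 5236.
    Write x = 397 + 476·t and substitute into x ≡ 9 (mod 11): 476·t ≡ 9 − 397 = -388 (mod 11).
    Reduce coefficients mod 11: 3·t ≡ 8 (mod 11).
    The inverse of 3 mod 11 is 4 (since 3·4 = 12 = 1·11 + 1), so t ≡ 4·8 = 32 ≡ 10 (mod 11).
    Then x = 397 + 476·10 = 5157, valid modulo lcm(476, 11) = 5236: x ≡ 5157 (mod 5236).
Verify against each original: 5157 mod 17 = 6, 5157 mod 7 = 5, 5157 mod 4 = 1, 5157 mod 11 = 9.

x ≡ 5157 (mod 5236).


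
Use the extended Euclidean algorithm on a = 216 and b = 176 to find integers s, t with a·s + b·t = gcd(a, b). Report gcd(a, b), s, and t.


Euclidean algorithm on (216, 176) — divide until remainder is 0:
  216 = 1 · 176 + 40
  176 = 4 · 40 + 16
  40 = 2 · 16 + 8
  16 = 2 · 8 + 0
gcd(216, 176) = 8.
Track Bezout coefficients alongside the remainders: start with r₀ = 216 = a·1 + b·0 (s = 1, t = 0) and r₁ = 176 = a·0 + b·1 (s = 0, t = 1); each new remainder r_{k+1} = r_{k-1} − q_k·r_k inherits s_{k+1} = s_{k-1} − q_k·s_k, t_{k+1} = t_{k-1} − q_k·t_k, so r_k = a·s_k + b·t_k at every step:
  q = 1: r = 40, s = 1 − 1·0 = 1, t = 0 − 1·1 = -1  (check: 216·1 + 176·(-1) = 40)
  q = 4: r = 16, s = 0 − 4·1 = -4, t = 1 − 4·(-1) = 5  (check: 216·(-4) + 176·5 = 16)
  q = 2: r = 8, s = 1 − 2·(-4) = 9, t = -1 − 2·5 = -11  (check: 216·9 + 176·(-11) = 8)
The row with r = 8 (the gcd) gives the Bezout coefficients s = 9, t = -11.
Result: 216 · (9) + 176 · (-11) = 8.

gcd(216, 176) = 8; s = 9, t = -11 (check: 216·9 + 176·(-11) = 8).


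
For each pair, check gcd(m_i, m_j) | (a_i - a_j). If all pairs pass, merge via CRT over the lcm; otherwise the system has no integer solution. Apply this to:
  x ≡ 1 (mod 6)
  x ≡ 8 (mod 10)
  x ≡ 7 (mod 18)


Moduli 6, 10, 18 are not pairwise coprime, so CRT works modulo lcm(m_i) when all pairwise compatibility conditions hold.
Pairwise compatibility: gcd(m_i, m_j) must divide a_i - a_j for every pair.
Merge one congruence at a time:
  Start: x ≡ 1 (mod 6).
  Combine with x ≡ 8 (mod 10): gcd(6, 10) = 2, and 8 - 1 = 7 is NOT divisible by 2.
    ⇒ system is inconsistent (no integer solution).

No solution (the system is inconsistent).


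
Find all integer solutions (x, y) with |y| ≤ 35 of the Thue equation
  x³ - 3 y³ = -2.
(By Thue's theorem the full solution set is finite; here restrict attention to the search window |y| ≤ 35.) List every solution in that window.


The equation is x³ - 3y³ = -2. For fixed y, x³ = 3·y³ − 2, so a solution requires the RHS to be a perfect cube.
Strategy: iterate y from -35 to 35, compute RHS = 3·y³ − 2, and check whether it is a (positive or negative) perfect cube.
Check small values of y:
  y = 0: RHS = -2 is not a perfect cube.
  y = 1: RHS = 1 = (1)³ ⇒ x = 1 works.
  y = -1: RHS = -5 is not a perfect cube.
  y = 2: RHS = 22 is not a perfect cube.
  y = -2: RHS = -26 is not a perfect cube.
  y = 3: RHS = 79 is not a perfect cube.
  y = -3: RHS = -83 is not a perfect cube.
Continuing the search up to |y| = 35 finds no further solutions beyond those listed.
Collected solutions: (1, 1).

Solutions (with |y| ≤ 35): (1, 1).


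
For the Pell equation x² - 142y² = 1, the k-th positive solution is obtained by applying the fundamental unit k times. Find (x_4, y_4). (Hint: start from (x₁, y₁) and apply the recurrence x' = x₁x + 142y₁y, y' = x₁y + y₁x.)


Step 1: Find the fundamental solution (x₁, y₁) of x² - 142y² = 1.
  Expand √142 as a continued fraction. a₀ = ⌊√142⌋ = 11; iterate m_{k+1} = d_k·a_k − m_k, d_{k+1} = (142 − m_{k+1}²)/d_k, a_{k+1} = ⌊(a₀ + m_{k+1})/d_{k+1}⌋ (starting m₀ = 0, d₀ = 1), with convergents p_k = a_k·p_{k-1} + p_{k-2}, q_k = a_k·q_{k-1} + q_{k-2} (p₋₁ = 1, q₋₁ = 0):
  k = 0: a₀ = 11; p₀/q₀ = 11/1; p₀² − 142·q₀² = 121 − 142 = -21.
  k = 1: m = 11, d = 21, a = ⌊(11 + 11)/21⌋ = 1; p/q = (1·11 + 1)/(1·1 + 0) = 12/1; p² − 142·q² = 144 − 142 = 2.
  k = 2: m = 10, d = 2, a = ⌊(11 + 10)/2⌋ = 10; p/q = (10·12 + 11)/(10·1 + 1) = 131/11; p² − 142·q² = 17161 − 17182 = -21.
  k = 3: m = 10, d = 21, a = ⌊(11 + 10)/21⌋ = 1; p/q = (1·131 + 12)/(1·11 + 1) = 143/12; p² − 142·q² = 20449 − 20448 = 1.
  The first convergent with p² − 142·q² = 1 gives the fundamental solution (x₁, y₁) = (143, 12).
Step 2: Apply the recurrence (x_{n+1}, y_{n+1}) = (x₁x_n + 142y₁y_n, x₁y_n + y₁x_n) repeatedly.
  From (x_1, y_1) = (143, 12): x_2 = 143·143 + 142·12·12 = 40897; y_2 = 143·12 + 12·143 = 3432.
  From (x_2, y_2) = (40897, 3432): x_3 = 143·40897 + 142·12·3432 = 11696399; y_3 = 143·3432 + 12·40897 = 981540.
  From (x_3, y_3) = (11696399, 981540): x_4 = 143·11696399 + 142·12·981540 = 3345129217; y_4 = 143·981540 + 12·11696399 = 280717008.
Step 3: Verify x_4² - 142·y_4² = 11189889478427033089 - 11189889478427033088 = 1 (should be 1). ✓

(x_1, y_1) = (143, 12); (x_4, y_4) = (3345129217, 280717008).


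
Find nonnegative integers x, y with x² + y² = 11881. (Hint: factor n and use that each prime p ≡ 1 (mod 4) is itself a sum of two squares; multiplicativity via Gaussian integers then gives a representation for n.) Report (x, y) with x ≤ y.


Step 1: Factor n = 11881 = 109^2.
Step 2: Check the mod-4 condition on each prime factor: 109 ≡ 1 (mod 4), exponent 2.
All primes ≡ 3 (mod 4) appear to even exponent (or don't appear), so by the two-squares theorem n IS expressible as a sum of two squares.
Step 3: Build a representation. Here n = 109 · 109 is a product of primes ≡ 1 (mod 4). Each prime p ≡ 1 (mod 4) is itself a sum of two squares; find a² by testing p − a² for a perfect square:
  109: 109 − 1² = 108, 109 − 2² = 105, 109 − 3² = 100 = 10² ⇒ 109 = 3² + 10².
  Combine using the Brahmagupta–Fibonacci identity (a² + b²)(c² + d²) = (ac − bd)² + (ad + bc)² = (ac + bd)² + (ad − bc)²:
  109 · 109 = 11881: from (3² + 10²)(3² + 10²), take (3·3 − 10·10, 3·10 + 10·3) = (9 − 100, 30 + 30) = (-91, 60); dropping signs (only squares matter) gives (91, 60); check 91² + 60² = 8281 + 3600 = 11881 ✓.
Step 4: Order so x ≤ y and verify: 60² + 91² = 3600 + 8281 = 11881 = n. ✓

n = 11881 = 60² + 91² (one valid representation with x ≤ y).


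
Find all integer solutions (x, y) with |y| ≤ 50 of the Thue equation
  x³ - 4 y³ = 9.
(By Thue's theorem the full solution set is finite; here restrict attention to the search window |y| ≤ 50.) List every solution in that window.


The equation is x³ - 4y³ = 9. For fixed y, x³ = 4·y³ + 9, so a solution requires the RHS to be a perfect cube.
Strategy: iterate y from -50 to 50, compute RHS = 4·y³ + 9, and check whether it is a (positive or negative) perfect cube.
Check small values of y:
  y = 0: RHS = 9 is not a perfect cube.
  y = 1: RHS = 13 is not a perfect cube.
  y = -1: RHS = 5 is not a perfect cube.
  y = 2: RHS = 41 is not a perfect cube.
  y = -2: RHS = -23 is not a perfect cube.
  y = 3: RHS = 117 is not a perfect cube.
  y = -3: RHS = -99 is not a perfect cube.
Continuing the search up to |y| = 50 finds no solutions either.
No (x, y) in the scanned range satisfies the equation.

No integer solutions with |y| ≤ 50.


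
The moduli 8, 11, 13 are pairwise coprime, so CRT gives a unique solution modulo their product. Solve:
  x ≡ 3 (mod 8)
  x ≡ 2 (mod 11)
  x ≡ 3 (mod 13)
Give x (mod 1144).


Moduli 8, 11, 13 are pairwise coprime; by CRT there is a unique solution modulo M = 8 · 11 · 13 = 1144.
Solve pairwise, accumulating the modulus:
  Start with x ≡ 3 (mod 8).
  Combine with x ≡ 2 (mod 11): since gcd(8, 11) = 1, we get a unique residue mod 88.
    Write x = 3 + 8·t and substitute into x ≡ 2 (mod 11): 8·t ≡ 2 − 3 = -1 (mod 11).
    Reduce coefficients mod 11: 8·t ≡ 10 (mod 11).
    The inverse of 8 mod 11 is 7 (since 8·7 = 56 = 5·11 + 1), so t ≡ 7·10 = 70 ≡ 4 (mod 11).
    Then x = 3 + 8·4 = 35, valid modulo lcm(8, 11) = 88: x ≡ 35 (mod 88).
  Combine with x ≡ 3 (mod 13): since gcd(88, 13) = 1, we get a unique residue mod 1144.
    Write x = 35 + 88·t and substitute into x ≡ 3 (mod 13): 88·t ≡ 3 − 35 = -32 (mod 13).
    Reduce coefficients mod 13: 10·t ≡ 7 (mod 13).
    The inverse of 10 mod 13 is 4 (since 10·4 = 40 = 3·13 + 1), so t ≡ 4·7 = 28 ≡ 2 (mod 13).
    Then x = 35 + 88·2 = 211, valid modulo lcm(88, 13) = 1144: x ≡ 211 (mod 1144).
Verify: 211 mod 8 = 3 ✓, 211 mod 11 = 2 ✓, 211 mod 13 = 3 ✓.

x ≡ 211 (mod 1144).


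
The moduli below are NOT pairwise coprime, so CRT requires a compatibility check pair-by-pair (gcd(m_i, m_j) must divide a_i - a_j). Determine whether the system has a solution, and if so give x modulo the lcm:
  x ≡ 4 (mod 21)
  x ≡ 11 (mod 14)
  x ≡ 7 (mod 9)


Moduli 21, 14, 9 are not pairwise coprime, so CRT works modulo lcm(m_i) when all pairwise compatibility conditions hold.
Pairwise compatibility: gcd(m_i, m_j) must divide a_i - a_j for every pair.
Merge one congruence at a time:
  Start: x ≡ 4 (mod 21).
  Combine with x ≡ 11 (mod 14): gcd(21, 14) = 7; 11 - 4 = 7, which IS divisible by 7, so compatible.
    Write x = 4 + 21·t and substitute into x ≡ 11 (mod 14): 21·t ≡ 11 − 4 = 7 (mod 14).
    Divide the congruence (and modulus) by g = 7: 3·t ≡ 1 (mod 2).
    Reduce coefficients mod 2: 1·t ≡ 1 (mod 2).
    So t ≡ 1 (mod 2).
    Then x = 4 + 21·1 = 25, valid modulo lcm(21, 14) = 42: x ≡ 25 (mod 42).
  Combine with x ≡ 7 (mod 9): gcd(42, 9) = 3; 7 - 25 = -18, which IS divisible by 3, so compatible.
    Write x = 25 + 42·t and substitute into x ≡ 7 (mod 9): 42·t ≡ 7 − 25 = -18 (mod 9).
    Divide the congruence (and modulus) by g = 3: 14·t ≡ -6 (mod 3).
    Reduce coefficients mod 3: 2·t ≡ 0 (mod 3).
    The inverse of 2 mod 3 is 2 (since 2·2 = 4 = 1·3 + 1), so t ≡ 2·0 = 0 ≡ 0 (mod 3).
    Then x = 25 + 42·0 = 25, valid modulo lcm(42, 9) = 126: x ≡ 25 (mod 126).
Verify: 25 mod 21 = 4, 25 mod 14 = 11, 25 mod 9 = 7.

x ≡ 25 (mod 126).


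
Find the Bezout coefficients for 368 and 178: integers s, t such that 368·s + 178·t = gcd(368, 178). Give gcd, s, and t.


Euclidean algorithm on (368, 178) — divide until remainder is 0:
  368 = 2 · 178 + 12
  178 = 14 · 12 + 10
  12 = 1 · 10 + 2
  10 = 5 · 2 + 0
gcd(368, 178) = 2.
Track Bezout coefficients alongside the remainders: start with r₀ = 368 = a·1 + b·0 (s = 1, t = 0) and r₁ = 178 = a·0 + b·1 (s = 0, t = 1); each new remainder r_{k+1} = r_{k-1} − q_k·r_k inherits s_{k+1} = s_{k-1} − q_k·s_k, t_{k+1} = t_{k-1} − q_k·t_k, so r_k = a·s_k + b·t_k at every step:
  q = 2: r = 12, s = 1 − 2·0 = 1, t = 0 − 2·1 = -2  (check: 368·1 + 178·(-2) = 12)
  q = 14: r = 10, s = 0 − 14·1 = -14, t = 1 − 14·(-2) = 29  (check: 368·(-14) + 178·29 = 10)
  q = 1: r = 2, s = 1 − 1·(-14) = 15, t = -2 − 1·29 = -31  (check: 368·15 + 178·(-31) = 2)
The row with r = 2 (the gcd) gives the Bezout coefficients s = 15, t = -31.
Result: 368 · (15) + 178 · (-31) = 2.

gcd(368, 178) = 2; s = 15, t = -31 (check: 368·15 + 178·(-31) = 2).


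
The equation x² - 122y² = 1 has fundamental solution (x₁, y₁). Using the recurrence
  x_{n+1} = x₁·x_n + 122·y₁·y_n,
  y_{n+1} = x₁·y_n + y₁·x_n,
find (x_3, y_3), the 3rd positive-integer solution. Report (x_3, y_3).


Step 1: Find the fundamental solution (x₁, y₁) of x² - 122y² = 1.
  Expand √122 as a continued fraction. a₀ = ⌊√122⌋ = 11; iterate m_{k+1} = d_k·a_k − m_k, d_{k+1} = (122 − m_{k+1}²)/d_k, a_{k+1} = ⌊(a₀ + m_{k+1})/d_{k+1}⌋ (starting m₀ = 0, d₀ = 1), with convergents p_k = a_k·p_{k-1} + p_{k-2}, q_k = a_k·q_{k-1} + q_{k-2} (p₋₁ = 1, q₋₁ = 0):
  k = 0: a₀ = 11; p₀/q₀ = 11/1; p₀² − 122·q₀² = 121 − 122 = -1.
  k = 1: m = 11, d = 1, a = ⌊(11 + 11)/1⌋ = 22; p/q = (22·11 + 1)/(22·1 + 0) = 243/22; p² − 122·q² = 59049 − 59048 = 1.
  The first convergent with p² − 122·q² = 1 gives the fundamental solution (x₁, y₁) = (243, 22).
Step 2: Apply the recurrence (x_{n+1}, y_{n+1}) = (x₁x_n + 122y₁y_n, x₁y_n + y₁x_n) repeatedly.
  From (x_1, y_1) = (243, 22): x_2 = 243·243 + 122·22·22 = 118097; y_2 = 243·22 + 22·243 = 10692.
  From (x_2, y_2) = (118097, 10692): x_3 = 243·118097 + 122·22·10692 = 57394899; y_3 = 243·10692 + 22·118097 = 5196290.
Step 3: Verify x_3² - 122·y_3² = 3294174431220201 - 3294174431220200 = 1 (should be 1). ✓

(x_1, y_1) = (243, 22); (x_3, y_3) = (57394899, 5196290).


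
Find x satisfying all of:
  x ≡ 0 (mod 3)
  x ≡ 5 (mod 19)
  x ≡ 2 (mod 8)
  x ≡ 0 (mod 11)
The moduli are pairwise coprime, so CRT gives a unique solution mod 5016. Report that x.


Product of moduli M = 3 · 19 · 8 · 11 = 5016.
Merge one congruence at a time:
  Start: x ≡ 0 (mod 3).
  Combine with x ≡ 5 (mod 19); new modulus lcm = 57.
    Write x = 0 + 3·t and substitute into x ≡ 5 (mod 19): 3·t ≡ 5 − 0 = 5 (mod 19).
    The inverse of 3 mod 19 is 13 (since 3·13 = 39 = 2·19 + 1), so t ≡ 13·5 = 65 ≡ 8 (mod 19).
    Then x = 0 + 3·8 = 24, valid modulo lcm(3, 19) = 57: x ≡ 24 (mod 57).
  Combine with x ≡ 2 (mod 8); new modulus lcm = 456.
    Write x = 24 + 57·t and substitute into x ≡ 2 (mod 8): 57·t ≡ 2 − 24 = -22 (mod 8).
    Reduce coefficients mod 8: 1·t ≡ 2 (mod 8).
    So t ≡ 2 (mod 8).
    Then x = 24 + 57·2 = 138, valid modulo lcm(57, 8) = 456: x ≡ 138 (mod 456).
  Combine with x ≡ 0 (mod 11); new modulus lcm = 5016.
    Write x = 138 + 456·t and substitute into x ≡ 0 (mod 11): 456·t ≡ 0 − 138 = -138 (mod 11).
    Reduce coefficients mod 11: 5·t ≡ 5 (mod 11).
    The inverse of 5 mod 11 is 9 (since 5·9 = 45 = 4·11 + 1), so t ≡ 9·5 = 45 ≡ 1 (mod 11).
    Then x = 138 + 456·1 = 594, valid modulo lcm(456, 11) = 5016: x ≡ 594 (mod 5016).
Verify against each original: 594 mod 3 = 0, 594 mod 19 = 5, 594 mod 8 = 2, 594 mod 11 = 0.

x ≡ 594 (mod 5016).


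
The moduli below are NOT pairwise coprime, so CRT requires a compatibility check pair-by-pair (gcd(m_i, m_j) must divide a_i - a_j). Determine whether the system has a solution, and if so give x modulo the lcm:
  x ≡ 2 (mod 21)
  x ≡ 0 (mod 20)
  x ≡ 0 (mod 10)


Moduli 21, 20, 10 are not pairwise coprime, so CRT works modulo lcm(m_i) when all pairwise compatibility conditions hold.
Pairwise compatibility: gcd(m_i, m_j) must divide a_i - a_j for every pair.
Merge one congruence at a time:
  Start: x ≡ 2 (mod 21).
  Combine with x ≡ 0 (mod 20): gcd(21, 20) = 1; 0 - 2 = -2, which IS divisible by 1, so compatible.
    Write x = 2 + 21·t and substitute into x ≡ 0 (mod 20): 21·t ≡ 0 − 2 = -2 (mod 20).
    Reduce coefficients mod 20: 1·t ≡ 18 (mod 20).
    So t ≡ 18 (mod 20).
    Then x = 2 + 21·18 = 380, valid modulo lcm(21, 20) = 420: x ≡ 380 (mod 420).
  Combine with x ≡ 0 (mod 10): gcd(420, 10) = 10; 0 - 380 = -380, which IS divisible by 10, so compatible.
    Write x = 380 + 420·t and substitute into x ≡ 0 (mod 10): 420·t ≡ 0 − 380 = -380 (mod 10).
    Divide the congruence (and modulus) by g = 10: 42·t ≡ -38 (mod 1).
    Modulo 1 every t works; take t = 0.
    Then x = 380 + 420·0 = 380, valid modulo lcm(420, 10) = 420: x ≡ 380 (mod 420).
Verify: 380 mod 21 = 2, 380 mod 20 = 0, 380 mod 10 = 0.

x ≡ 380 (mod 420).


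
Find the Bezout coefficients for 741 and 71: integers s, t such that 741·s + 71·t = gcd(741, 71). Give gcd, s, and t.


Euclidean algorithm on (741, 71) — divide until remainder is 0:
  741 = 10 · 71 + 31
  71 = 2 · 31 + 9
  31 = 3 · 9 + 4
  9 = 2 · 4 + 1
  4 = 4 · 1 + 0
gcd(741, 71) = 1.
Track Bezout coefficients alongside the remainders: start with r₀ = 741 = a·1 + b·0 (s = 1, t = 0) and r₁ = 71 = a·0 + b·1 (s = 0, t = 1); each new remainder r_{k+1} = r_{k-1} − q_k·r_k inherits s_{k+1} = s_{k-1} − q_k·s_k, t_{k+1} = t_{k-1} − q_k·t_k, so r_k = a·s_k + b·t_k at every step:
  q = 10: r = 31, s = 1 − 10·0 = 1, t = 0 − 10·1 = -10  (check: 741·1 + 71·(-10) = 31)
  q = 2: r = 9, s = 0 − 2·1 = -2, t = 1 − 2·(-10) = 21  (check: 741·(-2) + 71·21 = 9)
  q = 3: r = 4, s = 1 − 3·(-2) = 7, t = -10 − 3·21 = -73  (check: 741·7 + 71·(-73) = 4)
  q = 2: r = 1, s = -2 − 2·7 = -16, t = 21 − 2·(-73) = 167  (check: 741·(-16) + 71·167 = 1)
The row with r = 1 (the gcd) gives the Bezout coefficients s = -16, t = 167.
Result: 741 · (-16) + 71 · (167) = 1.

gcd(741, 71) = 1; s = -16, t = 167 (check: 741·(-16) + 71·167 = 1).


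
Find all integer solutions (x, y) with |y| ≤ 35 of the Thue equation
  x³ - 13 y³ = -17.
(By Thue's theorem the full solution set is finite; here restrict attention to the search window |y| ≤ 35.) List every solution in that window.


The equation is x³ - 13y³ = -17. For fixed y, x³ = 13·y³ − 17, so a solution requires the RHS to be a perfect cube.
Strategy: iterate y from -35 to 35, compute RHS = 13·y³ − 17, and check whether it is a (positive or negative) perfect cube.
Check small values of y:
  y = 0: RHS = -17 is not a perfect cube.
  y = 1: RHS = -4 is not a perfect cube.
  y = -1: RHS = -30 is not a perfect cube.
  y = 2: RHS = 87 is not a perfect cube.
  y = -2: RHS = -121 is not a perfect cube.
  y = 3: RHS = 334 is not a perfect cube.
  y = -3: RHS = -368 is not a perfect cube.
Continuing the search up to |y| = 35 finds no solutions either.
No (x, y) in the scanned range satisfies the equation.

No integer solutions with |y| ≤ 35.


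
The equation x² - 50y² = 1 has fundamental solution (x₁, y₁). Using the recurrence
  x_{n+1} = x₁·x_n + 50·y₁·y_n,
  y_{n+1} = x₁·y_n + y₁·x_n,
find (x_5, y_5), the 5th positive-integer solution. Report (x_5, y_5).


Step 1: Find the fundamental solution (x₁, y₁) of x² - 50y² = 1.
  Expand √50 as a continued fraction. a₀ = ⌊√50⌋ = 7; iterate m_{k+1} = d_k·a_k − m_k, d_{k+1} = (50 − m_{k+1}²)/d_k, a_{k+1} = ⌊(a₀ + m_{k+1})/d_{k+1}⌋ (starting m₀ = 0, d₀ = 1), with convergents p_k = a_k·p_{k-1} + p_{k-2}, q_k = a_k·q_{k-1} + q_{k-2} (p₋₁ = 1, q₋₁ = 0):
  k = 0: a₀ = 7; p₀/q₀ = 7/1; p₀² − 50·q₀² = 49 − 50 = -1.
  k = 1: m = 7, d = 1, a = ⌊(7 + 7)/1⌋ = 14; p/q = (14·7 + 1)/(14·1 + 0) = 99/14; p² − 50·q² = 9801 − 9800 = 1.
  The first convergent with p² − 50·q² = 1 gives the fundamental solution (x₁, y₁) = (99, 14).
Step 2: Apply the recurrence (x_{n+1}, y_{n+1}) = (x₁x_n + 50y₁y_n, x₁y_n + y₁x_n) repeatedly.
  From (x_1, y_1) = (99, 14): x_2 = 99·99 + 50·14·14 = 19601; y_2 = 99·14 + 14·99 = 2772.
  From (x_2, y_2) = (19601, 2772): x_3 = 99·19601 + 50·14·2772 = 3880899; y_3 = 99·2772 + 14·19601 = 548842.
  From (x_3, y_3) = (3880899, 548842): x_4 = 99·3880899 + 50·14·548842 = 768398401; y_4 = 99·548842 + 14·3880899 = 108667944.
  From (x_4, y_4) = (768398401, 108667944): x_5 = 99·768398401 + 50·14·108667944 = 152139002499; y_5 = 99·108667944 + 14·768398401 = 21515704070.
Step 3: Verify x_5² - 50·y_5² = 23146276081390728245001 - 23146276081390728245000 = 1 (should be 1). ✓

(x_1, y_1) = (99, 14); (x_5, y_5) = (152139002499, 21515704070).


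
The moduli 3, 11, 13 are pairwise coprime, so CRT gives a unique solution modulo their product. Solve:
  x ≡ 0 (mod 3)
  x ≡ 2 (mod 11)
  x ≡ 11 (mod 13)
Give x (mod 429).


Moduli 3, 11, 13 are pairwise coprime; by CRT there is a unique solution modulo M = 3 · 11 · 13 = 429.
Solve pairwise, accumulating the modulus:
  Start with x ≡ 0 (mod 3).
  Combine with x ≡ 2 (mod 11): since gcd(3, 11) = 1, we get a unique residue mod 33.
    Write x = 0 + 3·t and substitute into x ≡ 2 (mod 11): 3·t ≡ 2 − 0 = 2 (mod 11).
    The inverse of 3 mod 11 is 4 (since 3·4 = 12 = 1·11 + 1), so t ≡ 4·2 = 8 ≡ 8 (mod 11).
    Then x = 0 + 3·8 = 24, valid modulo lcm(3, 11) = 33: x ≡ 24 (mod 33).
  Combine with x ≡ 11 (mod 13): since gcd(33, 13) = 1, we get a unique residue mod 429.
    Write x = 24 + 33·t and substitute into x ≡ 11 (mod 13): 33·t ≡ 11 − 24 = -13 (mod 13).
    Reduce coefficients mod 13: 7·t ≡ 0 (mod 13).
    The inverse of 7 mod 13 is 2 (since 7·2 = 14 = 1·13 + 1), so t ≡ 2·0 = 0 ≡ 0 (mod 13).
    Then x = 24 + 33·0 = 24, valid modulo lcm(33, 13) = 429: x ≡ 24 (mod 429).
Verify: 24 mod 3 = 0 ✓, 24 mod 11 = 2 ✓, 24 mod 13 = 11 ✓.

x ≡ 24 (mod 429).


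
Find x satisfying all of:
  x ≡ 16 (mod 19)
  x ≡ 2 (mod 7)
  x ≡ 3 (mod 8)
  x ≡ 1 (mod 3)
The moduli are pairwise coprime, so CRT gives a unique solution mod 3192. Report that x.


Product of moduli M = 19 · 7 · 8 · 3 = 3192.
Merge one congruence at a time:
  Start: x ≡ 16 (mod 19).
  Combine with x ≡ 2 (mod 7); new modulus lcm = 133.
    Write x = 16 + 19·t and substitute into x ≡ 2 (mod 7): 19·t ≡ 2 − 16 = -14 (mod 7).
    Reduce coefficients mod 7: 5·t ≡ 0 (mod 7).
    The inverse of 5 mod 7 is 3 (since 5·3 = 15 = 2·7 + 1), so t ≡ 3·0 = 0 ≡ 0 (mod 7).
    Then x = 16 + 19·0 = 16, valid modulo lcm(19, 7) = 133: x ≡ 16 (mod 133).
  Combine with x ≡ 3 (mod 8); new modulus lcm = 1064.
    Write x = 16 + 133·t and substitute into x ≡ 3 (mod 8): 133·t ≡ 3 − 16 = -13 (mod 8).
    Reduce coefficients mod 8: 5·t ≡ 3 (mod 8).
    The inverse of 5 mod 8 is 5 (since 5·5 = 25 = 3·8 + 1), so t ≡ 5·3 = 15 ≡ 7 (mod 8).
    Then x = 16 + 133·7 = 947, valid modulo lcm(133, 8) = 1064: x ≡ 947 (mod 1064).
  Combine with x ≡ 1 (mod 3); new modulus lcm = 3192.
    Write x = 947 + 1064·t and substitute into x ≡ 1 (mod 3): 1064·t ≡ 1 − 947 = -946 (mod 3).
    Reduce coefficients mod 3: 2·t ≡ 2 (mod 3).
    The inverse of 2 mod 3 is 2 (since 2·2 = 4 = 1·3 + 1), so t ≡ 2·2 = 4 ≡ 1 (mod 3).
    Then x = 947 + 1064·1 = 2011, valid modulo lcm(1064, 3) = 3192: x ≡ 2011 (mod 3192).
Verify against each original: 2011 mod 19 = 16, 2011 mod 7 = 2, 2011 mod 8 = 3, 2011 mod 3 = 1.

x ≡ 2011 (mod 3192).


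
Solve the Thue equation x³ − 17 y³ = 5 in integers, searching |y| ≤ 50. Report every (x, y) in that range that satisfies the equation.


The equation is x³ - 17y³ = 5. For fixed y, x³ = 17·y³ + 5, so a solution requires the RHS to be a perfect cube.
Strategy: iterate y from -50 to 50, compute RHS = 17·y³ + 5, and check whether it is a (positive or negative) perfect cube.
Check small values of y:
  y = 0: RHS = 5 is not a perfect cube.
  y = 1: RHS = 22 is not a perfect cube.
  y = -1: RHS = -12 is not a perfect cube.
  y = 2: RHS = 141 is not a perfect cube.
  y = -2: RHS = -131 is not a perfect cube.
  y = 3: RHS = 464 is not a perfect cube.
  y = -3: RHS = -454 is not a perfect cube.
Continuing the search up to |y| = 50 finds no solutions either.
No (x, y) in the scanned range satisfies the equation.

No integer solutions with |y| ≤ 50.


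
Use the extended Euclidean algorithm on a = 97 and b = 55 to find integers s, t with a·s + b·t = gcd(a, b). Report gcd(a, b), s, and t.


Euclidean algorithm on (97, 55) — divide until remainder is 0:
  97 = 1 · 55 + 42
  55 = 1 · 42 + 13
  42 = 3 · 13 + 3
  13 = 4 · 3 + 1
  3 = 3 · 1 + 0
gcd(97, 55) = 1.
Track Bezout coefficients alongside the remainders: start with r₀ = 97 = a·1 + b·0 (s = 1, t = 0) and r₁ = 55 = a·0 + b·1 (s = 0, t = 1); each new remainder r_{k+1} = r_{k-1} − q_k·r_k inherits s_{k+1} = s_{k-1} − q_k·s_k, t_{k+1} = t_{k-1} − q_k·t_k, so r_k = a·s_k + b·t_k at every step:
  q = 1: r = 42, s = 1 − 1·0 = 1, t = 0 − 1·1 = -1  (check: 97·1 + 55·(-1) = 42)
  q = 1: r = 13, s = 0 − 1·1 = -1, t = 1 − 1·(-1) = 2  (check: 97·(-1) + 55·2 = 13)
  q = 3: r = 3, s = 1 − 3·(-1) = 4, t = -1 − 3·2 = -7  (check: 97·4 + 55·(-7) = 3)
  q = 4: r = 1, s = -1 − 4·4 = -17, t = 2 − 4·(-7) = 30  (check: 97·(-17) + 55·30 = 1)
The row with r = 1 (the gcd) gives the Bezout coefficients s = -17, t = 30.
Result: 97 · (-17) + 55 · (30) = 1.

gcd(97, 55) = 1; s = -17, t = 30 (check: 97·(-17) + 55·30 = 1).


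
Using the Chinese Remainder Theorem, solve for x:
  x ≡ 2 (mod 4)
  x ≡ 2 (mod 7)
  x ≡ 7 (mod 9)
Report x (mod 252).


Moduli 4, 7, 9 are pairwise coprime; by CRT there is a unique solution modulo M = 4 · 7 · 9 = 252.
Solve pairwise, accumulating the modulus:
  Start with x ≡ 2 (mod 4).
  Combine with x ≡ 2 (mod 7): since gcd(4, 7) = 1, we get a unique residue mod 28.
    Write x = 2 + 4·t and substitute into x ≡ 2 (mod 7): 4·t ≡ 2 − 2 = 0 (mod 7).
    The inverse of 4 mod 7 is 2 (since 4·2 = 8 = 1·7 + 1), so t ≡ 2·0 = 0 ≡ 0 (mod 7).
    Then x = 2 + 4·0 = 2, valid modulo lcm(4, 7) = 28: x ≡ 2 (mod 28).
  Combine with x ≡ 7 (mod 9): since gcd(28, 9) = 1, we get a unique residue mod 252.
    Write x = 2 + 28·t and substitute into x ≡ 7 (mod 9): 28·t ≡ 7 − 2 = 5 (mod 9).
    Reduce coefficients mod 9: 1·t ≡ 5 (mod 9).
    So t ≡ 5 (mod 9).
    Then x = 2 + 28·5 = 142, valid modulo lcm(28, 9) = 252: x ≡ 142 (mod 252).
Verify: 142 mod 4 = 2 ✓, 142 mod 7 = 2 ✓, 142 mod 9 = 7 ✓.

x ≡ 142 (mod 252).


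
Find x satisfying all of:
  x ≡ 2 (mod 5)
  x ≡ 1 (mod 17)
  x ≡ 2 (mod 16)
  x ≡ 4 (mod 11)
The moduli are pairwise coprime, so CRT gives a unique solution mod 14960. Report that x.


Product of moduli M = 5 · 17 · 16 · 11 = 14960.
Merge one congruence at a time:
  Start: x ≡ 2 (mod 5).
  Combine with x ≡ 1 (mod 17); new modulus lcm = 85.
    Write x = 2 + 5·t and substitute into x ≡ 1 (mod 17): 5·t ≡ 1 − 2 = -1 (mod 17).
    Reduce coefficients mod 17: 5·t ≡ 16 (mod 17).
    The inverse of 5 mod 17 is 7 (since 5·7 = 35 = 2·17 + 1), so t ≡ 7·16 = 112 ≡ 10 (mod 17).
    Then x = 2 + 5·10 = 52, valid modulo lcm(5, 17) = 85: x ≡ 52 (mod 85).
  Combine with x ≡ 2 (mod 16); new modulus lcm = 1360.
    Write x = 52 + 85·t and substitute into x ≡ 2 (mod 16): 85·t ≡ 2 − 52 = -50 (mod 16).
    Reduce coefficients mod 16: 5·t ≡ 14 (mod 16).
    The inverse of 5 mod 16 is 13 (since 5·13 = 65 = 4·16 + 1), so t ≡ 13·14 = 182 ≡ 6 (mod 16).
    Then x = 52 + 85·6 = 562, valid modulo lcm(85, 16) = 1360: x ≡ 562 (mod 1360).
  Combine with x ≡ 4 (mod 11); new modulus lcm = 14960.
    Write x = 562 + 1360·t and substitute into x ≡ 4 (mod 11): 1360·t ≡ 4 − 562 = -558 (mod 11).
    Reduce coefficients mod 11: 7·t ≡ 3 (mod 11).
    The inverse of 7 mod 11 is 8 (since 7·8 = 56 = 5·11 + 1), so t ≡ 8·3 = 24 ≡ 2 (mod 11).
    Then x = 562 + 1360·2 = 3282, valid modulo lcm(1360, 11) = 14960: x ≡ 3282 (mod 14960).
Verify against each original: 3282 mod 5 = 2, 3282 mod 17 = 1, 3282 mod 16 = 2, 3282 mod 11 = 4.

x ≡ 3282 (mod 14960).


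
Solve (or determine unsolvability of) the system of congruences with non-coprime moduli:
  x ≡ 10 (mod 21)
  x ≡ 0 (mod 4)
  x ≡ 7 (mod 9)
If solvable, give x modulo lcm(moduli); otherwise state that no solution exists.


Moduli 21, 4, 9 are not pairwise coprime, so CRT works modulo lcm(m_i) when all pairwise compatibility conditions hold.
Pairwise compatibility: gcd(m_i, m_j) must divide a_i - a_j for every pair.
Merge one congruence at a time:
  Start: x ≡ 10 (mod 21).
  Combine with x ≡ 0 (mod 4): gcd(21, 4) = 1; 0 - 10 = -10, which IS divisible by 1, so compatible.
    Write x = 10 + 21·t and substitute into x ≡ 0 (mod 4): 21·t ≡ 0 − 10 = -10 (mod 4).
    Reduce coefficients mod 4: 1·t ≡ 2 (mod 4).
    So t ≡ 2 (mod 4).
    Then x = 10 + 21·2 = 52, valid modulo lcm(21, 4) = 84: x ≡ 52 (mod 84).
  Combine with x ≡ 7 (mod 9): gcd(84, 9) = 3; 7 - 52 = -45, which IS divisible by 3, so compatible.
    Write x = 52 + 84·t and substitute into x ≡ 7 (mod 9): 84·t ≡ 7 − 52 = -45 (mod 9).
    Divide the congruence (and modulus) by g = 3: 28·t ≡ -15 (mod 3).
    Reduce coefficients mod 3: 1·t ≡ 0 (mod 3).
    So t ≡ 0 (mod 3).
    Then x = 52 + 84·0 = 52, valid modulo lcm(84, 9) = 252: x ≡ 52 (mod 252).
Verify: 52 mod 21 = 10, 52 mod 4 = 0, 52 mod 9 = 7.

x ≡ 52 (mod 252).


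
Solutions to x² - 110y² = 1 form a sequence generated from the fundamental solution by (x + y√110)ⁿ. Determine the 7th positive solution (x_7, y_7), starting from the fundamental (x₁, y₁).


Step 1: Find the fundamental solution (x₁, y₁) of x² - 110y² = 1.
  Expand √110 as a continued fraction. a₀ = ⌊√110⌋ = 10; iterate m_{k+1} = d_k·a_k − m_k, d_{k+1} = (110 − m_{k+1}²)/d_k, a_{k+1} = ⌊(a₀ + m_{k+1})/d_{k+1}⌋ (starting m₀ = 0, d₀ = 1), with convergents p_k = a_k·p_{k-1} + p_{k-2}, q_k = a_k·q_{k-1} + q_{k-2} (p₋₁ = 1, q₋₁ = 0):
  k = 0: a₀ = 10; p₀/q₀ = 10/1; p₀² − 110·q₀² = 100 − 110 = -10.
  k = 1: m = 10, d = 10, a = ⌊(10 + 10)/10⌋ = 2; p/q = (2·10 + 1)/(2·1 + 0) = 21/2; p² − 110·q² = 441 − 440 = 1.
  The first convergent with p² − 110·q² = 1 gives the fundamental solution (x₁, y₁) = (21, 2).
Step 2: Apply the recurrence (x_{n+1}, y_{n+1}) = (x₁x_n + 110y₁y_n, x₁y_n + y₁x_n) repeatedly.
  From (x_1, y_1) = (21, 2): x_2 = 21·21 + 110·2·2 = 881; y_2 = 21·2 + 2·21 = 84.
  From (x_2, y_2) = (881, 84): x_3 = 21·881 + 110·2·84 = 36981; y_3 = 21·84 + 2·881 = 3526.
  From (x_3, y_3) = (36981, 3526): x_4 = 21·36981 + 110·2·3526 = 1552321; y_4 = 21·3526 + 2·36981 = 148008.
  From (x_4, y_4) = (1552321, 148008): x_5 = 21·1552321 + 110·2·148008 = 65160501; y_5 = 21·148008 + 2·1552321 = 6212810.
  From (x_5, y_5) = (65160501, 6212810): x_6 = 21·65160501 + 110·2·6212810 = 2735188721; y_6 = 21·6212810 + 2·65160501 = 260790012.
  From (x_6, y_6) = (2735188721, 260790012): x_7 = 21·2735188721 + 110·2·260790012 = 114812765781; y_7 = 21·260790012 + 2·2735188721 = 10946967694.
Step 3: Verify x_7² - 110·y_7² = 13181971186282764539961 - 13181971186282764539960 = 1 (should be 1). ✓

(x_1, y_1) = (21, 2); (x_7, y_7) = (114812765781, 10946967694).


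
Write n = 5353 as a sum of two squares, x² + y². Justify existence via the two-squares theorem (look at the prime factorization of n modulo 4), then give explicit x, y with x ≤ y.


Step 1: Factor n = 5353 = 53 · 101.
Step 2: Check the mod-4 condition on each prime factor: 53 ≡ 1 (mod 4), exponent 1; 101 ≡ 1 (mod 4), exponent 1.
All primes ≡ 3 (mod 4) appear to even exponent (or don't appear), so by the two-squares theorem n IS expressible as a sum of two squares.
Step 3: Build a representation. Here n = 53 · 101 is a product of primes ≡ 1 (mod 4). Each prime p ≡ 1 (mod 4) is itself a sum of two squares; find a² by testing p − a² for a perfect square:
  53: 53 − 1² = 52, 53 − 2² = 49 = 7² ⇒ 53 = 2² + 7².
  101: 101 − 1² = 100 = 10² ⇒ 101 = 1² + 10².
  Combine using the Brahmagupta–Fibonacci identity (a² + b²)(c² + d²) = (ac − bd)² + (ad + bc)² = (ac + bd)² + (ad − bc)²:
  53 · 101 = 5353: from (2² + 7²)(1² + 10²), take (2·1 − 7·10, 2·10 + 7·1) = (2 − 70, 20 + 7) = (-68, 27); dropping signs (only squares matter) gives (68, 27); check 68² + 27² = 4624 + 729 = 5353 ✓.
Step 4: Order so x ≤ y and verify: 27² + 68² = 729 + 4624 = 5353 = n. ✓

n = 5353 = 27² + 68² (one valid representation with x ≤ y).


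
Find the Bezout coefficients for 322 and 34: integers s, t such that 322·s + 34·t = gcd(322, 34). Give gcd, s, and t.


Euclidean algorithm on (322, 34) — divide until remainder is 0:
  322 = 9 · 34 + 16
  34 = 2 · 16 + 2
  16 = 8 · 2 + 0
gcd(322, 34) = 2.
Track Bezout coefficients alongside the remainders: start with r₀ = 322 = a·1 + b·0 (s = 1, t = 0) and r₁ = 34 = a·0 + b·1 (s = 0, t = 1); each new remainder r_{k+1} = r_{k-1} − q_k·r_k inherits s_{k+1} = s_{k-1} − q_k·s_k, t_{k+1} = t_{k-1} − q_k·t_k, so r_k = a·s_k + b·t_k at every step:
  q = 9: r = 16, s = 1 − 9·0 = 1, t = 0 − 9·1 = -9  (check: 322·1 + 34·(-9) = 16)
  q = 2: r = 2, s = 0 − 2·1 = -2, t = 1 − 2·(-9) = 19  (check: 322·(-2) + 34·19 = 2)
The row with r = 2 (the gcd) gives the Bezout coefficients s = -2, t = 19.
Result: 322 · (-2) + 34 · (19) = 2.

gcd(322, 34) = 2; s = -2, t = 19 (check: 322·(-2) + 34·19 = 2).
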